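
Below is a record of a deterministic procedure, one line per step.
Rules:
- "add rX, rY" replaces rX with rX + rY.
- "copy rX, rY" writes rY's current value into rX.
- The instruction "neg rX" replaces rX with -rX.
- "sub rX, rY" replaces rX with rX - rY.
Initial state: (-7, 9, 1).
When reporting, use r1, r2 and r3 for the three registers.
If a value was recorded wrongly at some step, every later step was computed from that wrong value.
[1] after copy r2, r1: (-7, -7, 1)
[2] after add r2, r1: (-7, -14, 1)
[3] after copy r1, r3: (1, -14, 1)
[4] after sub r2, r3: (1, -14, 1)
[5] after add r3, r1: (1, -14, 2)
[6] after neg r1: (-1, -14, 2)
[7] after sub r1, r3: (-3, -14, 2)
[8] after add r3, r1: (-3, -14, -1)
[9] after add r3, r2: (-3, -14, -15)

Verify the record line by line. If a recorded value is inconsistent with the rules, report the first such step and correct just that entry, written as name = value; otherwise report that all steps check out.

Step 1: r2 = -7 — confirmed correct.
Step 2: r2 = -7 + -7 = -14 — consistent with the record.
Step 3: r1 = 1 — in agreement.
Step 4: r2 = -14 - 1 = -15 — the record disagrees here.
First deviation found at step 4; the corrected entry is r2 = -15.

step 4, r2 = -15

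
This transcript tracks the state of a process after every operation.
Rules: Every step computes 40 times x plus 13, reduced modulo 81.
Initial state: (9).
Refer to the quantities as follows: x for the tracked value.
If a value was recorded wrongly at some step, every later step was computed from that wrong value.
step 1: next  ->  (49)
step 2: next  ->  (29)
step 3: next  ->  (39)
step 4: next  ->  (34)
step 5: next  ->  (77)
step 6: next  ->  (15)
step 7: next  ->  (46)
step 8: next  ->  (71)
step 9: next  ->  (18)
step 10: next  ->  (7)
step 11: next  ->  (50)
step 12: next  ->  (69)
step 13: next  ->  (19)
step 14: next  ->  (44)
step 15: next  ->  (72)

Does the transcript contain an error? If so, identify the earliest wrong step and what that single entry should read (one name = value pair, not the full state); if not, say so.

step 10, x = 4

1. x = (40*9 + 13) mod 81 = 49 (consistent with the transcript)
2. x = (40*49 + 13) mod 81 = 29 (in agreement)
3. x = (40*29 + 13) mod 81 = 39 (consistent with the transcript)
4. x = (40*39 + 13) mod 81 = 34 (in agreement)
5. x = (40*34 + 13) mod 81 = 77 (exactly as logged)
6. x = (40*77 + 13) mod 81 = 15 (in agreement)
7. x = (40*15 + 13) mod 81 = 46 (matches)
8. x = (40*46 + 13) mod 81 = 71 (agrees with the transcript)
9. x = (40*71 + 13) mod 81 = 18 (no discrepancy)
10. x = (40*18 + 13) mod 81 = 4 (not what was recorded)
So the first discrepancy is step 10, where the right value is x = 4.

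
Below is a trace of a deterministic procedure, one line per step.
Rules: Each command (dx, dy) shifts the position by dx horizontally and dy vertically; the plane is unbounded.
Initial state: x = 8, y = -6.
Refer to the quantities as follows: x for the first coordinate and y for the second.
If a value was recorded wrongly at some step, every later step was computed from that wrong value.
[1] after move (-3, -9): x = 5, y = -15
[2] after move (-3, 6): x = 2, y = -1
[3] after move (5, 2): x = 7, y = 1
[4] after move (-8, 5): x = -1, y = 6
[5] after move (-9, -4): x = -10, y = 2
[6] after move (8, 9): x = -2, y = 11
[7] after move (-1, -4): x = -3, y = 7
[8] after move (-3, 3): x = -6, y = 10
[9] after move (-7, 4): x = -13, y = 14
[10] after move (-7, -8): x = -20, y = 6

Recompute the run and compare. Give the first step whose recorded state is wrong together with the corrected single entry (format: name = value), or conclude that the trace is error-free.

Recomputing the run from the initial state:
step 1: x = 5, y = -15
step 2: x = 2, y = -9
step 3: x = 7, y = -7
step 4: x = -1, y = -2
step 5: x = -10, y = -6
step 6: x = -2, y = 3
step 7: x = -3, y = -1
step 8: x = -6, y = 2
step 9: x = -13, y = 6
step 10: x = -20, y = -2
The first disagreement with the trace is at step 2, where the value should be y = -9.

step 2, y = -9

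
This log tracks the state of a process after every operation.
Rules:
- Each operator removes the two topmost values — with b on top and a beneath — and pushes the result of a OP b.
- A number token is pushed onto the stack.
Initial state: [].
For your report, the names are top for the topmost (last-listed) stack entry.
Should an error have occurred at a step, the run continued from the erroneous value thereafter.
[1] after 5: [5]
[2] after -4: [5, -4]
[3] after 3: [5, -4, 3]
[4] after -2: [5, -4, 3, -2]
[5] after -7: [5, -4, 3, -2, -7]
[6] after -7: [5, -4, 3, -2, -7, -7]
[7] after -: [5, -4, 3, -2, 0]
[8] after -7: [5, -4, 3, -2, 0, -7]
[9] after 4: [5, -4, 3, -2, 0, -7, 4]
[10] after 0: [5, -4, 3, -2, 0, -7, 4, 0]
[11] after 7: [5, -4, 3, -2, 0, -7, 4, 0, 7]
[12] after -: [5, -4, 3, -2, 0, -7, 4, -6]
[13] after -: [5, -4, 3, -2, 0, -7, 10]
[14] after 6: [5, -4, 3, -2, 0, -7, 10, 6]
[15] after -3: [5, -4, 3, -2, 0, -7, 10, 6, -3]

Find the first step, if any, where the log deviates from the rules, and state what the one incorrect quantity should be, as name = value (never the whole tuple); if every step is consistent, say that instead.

step 12, top = -7

step 1: push 5: top = 5 -> same as recorded
step 2: push -4: top = -4 -> in agreement
step 3: push 3: top = 3 -> matches
step 4: push -2: top = -2 -> confirmed correct
step 5: push -7: top = -7 -> exactly as logged
step 6: push -7: top = -7 -> verified
step 7: -7 - -7 = 0 -> consistent with the log
step 8: push -7: top = -7 -> same as recorded
step 9: push 4: top = 4 -> in agreement
step 10: push 0: top = 0 -> in agreement
step 11: push 7: top = 7 -> consistent with the log
step 12: 0 - 7 = -7 -> this is not what the log shows
First deviation found at step 12; the corrected entry is top = -7.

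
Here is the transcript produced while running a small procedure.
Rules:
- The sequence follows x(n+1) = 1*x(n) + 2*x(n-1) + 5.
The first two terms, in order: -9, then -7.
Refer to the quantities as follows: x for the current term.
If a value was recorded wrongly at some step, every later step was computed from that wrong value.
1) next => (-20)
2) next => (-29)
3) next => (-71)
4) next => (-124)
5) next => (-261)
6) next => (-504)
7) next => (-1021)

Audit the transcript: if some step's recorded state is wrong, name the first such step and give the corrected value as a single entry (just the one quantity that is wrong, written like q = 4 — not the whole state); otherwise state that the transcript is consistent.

Recomputing the run from the initial state:
step 1: x = -20
step 2: x = -29
step 3: x = -64
step 4: x = -117
step 5: x = -240
step 6: x = -469
step 7: x = -944
The first disagreement with the transcript is at step 3, where the value should be x = -64.

step 3, x = -64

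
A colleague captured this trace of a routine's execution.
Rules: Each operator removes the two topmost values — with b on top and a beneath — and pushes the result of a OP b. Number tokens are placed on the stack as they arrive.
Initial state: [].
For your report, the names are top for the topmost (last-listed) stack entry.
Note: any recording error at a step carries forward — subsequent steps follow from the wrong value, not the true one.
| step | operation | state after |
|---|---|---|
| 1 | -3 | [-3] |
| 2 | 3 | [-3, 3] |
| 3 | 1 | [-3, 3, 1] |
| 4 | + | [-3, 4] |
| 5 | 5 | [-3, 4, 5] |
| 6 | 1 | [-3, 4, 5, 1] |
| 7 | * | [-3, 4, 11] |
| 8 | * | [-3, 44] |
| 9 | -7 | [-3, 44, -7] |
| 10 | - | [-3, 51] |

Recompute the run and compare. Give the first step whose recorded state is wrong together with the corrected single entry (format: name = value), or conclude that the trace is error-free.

step 7, top = 5

1. push -3: top = -3 (agrees with the trace)
2. push 3: top = 3 (agrees with the trace)
3. push 1: top = 1 (consistent with the trace)
4. 3 + 1 = 4 (in agreement)
5. push 5: top = 5 (no discrepancy)
6. push 1: top = 1 (agrees with the trace)
7. 5 * 1 = 5 (this is not what the trace shows)
The audit stops at step 7: the recorded entry is wrong and should be top = 5.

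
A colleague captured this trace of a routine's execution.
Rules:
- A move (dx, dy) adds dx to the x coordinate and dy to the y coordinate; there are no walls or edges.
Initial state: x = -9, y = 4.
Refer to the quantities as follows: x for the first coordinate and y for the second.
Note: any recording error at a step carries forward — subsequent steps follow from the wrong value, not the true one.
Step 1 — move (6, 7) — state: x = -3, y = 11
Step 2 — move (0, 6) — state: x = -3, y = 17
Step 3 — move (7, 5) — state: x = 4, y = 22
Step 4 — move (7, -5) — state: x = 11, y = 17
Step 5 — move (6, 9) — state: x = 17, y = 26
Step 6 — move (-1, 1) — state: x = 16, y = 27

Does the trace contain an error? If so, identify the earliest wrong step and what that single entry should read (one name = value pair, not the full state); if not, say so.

step 1: x = -9 + (6) = -3, y = 4 + (7) = 11 -> agrees with the trace
step 2: x = -3 + (0) = -3, y = 11 + (6) = 17 -> agrees with the trace
step 3: x = -3 + (7) = 4, y = 17 + (5) = 22 -> confirmed correct
step 4: x = 4 + (7) = 11, y = 22 + (-5) = 17 -> verified
step 5: x = 11 + (6) = 17, y = 17 + (9) = 26 -> agrees with the trace
step 6: x = 17 + (-1) = 16, y = 26 + (1) = 27 -> matches
Nothing is out of place; the run is error-free.

no error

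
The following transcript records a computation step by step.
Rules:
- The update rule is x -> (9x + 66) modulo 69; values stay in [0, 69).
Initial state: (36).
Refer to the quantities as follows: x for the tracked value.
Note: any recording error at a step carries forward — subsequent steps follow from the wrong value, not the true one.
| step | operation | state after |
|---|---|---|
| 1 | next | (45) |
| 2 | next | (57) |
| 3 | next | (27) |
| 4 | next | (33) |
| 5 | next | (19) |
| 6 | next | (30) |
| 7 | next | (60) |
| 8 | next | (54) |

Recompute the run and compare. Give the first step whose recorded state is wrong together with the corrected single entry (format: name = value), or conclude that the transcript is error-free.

1. x = (9*36 + 66) mod 69 = 45 (no discrepancy)
2. x = (9*45 + 66) mod 69 = 57 (confirmed correct)
3. x = (9*57 + 66) mod 69 = 27 (exactly as logged)
4. x = (9*27 + 66) mod 69 = 33 (same as recorded)
5. x = (9*33 + 66) mod 69 = 18 (a discrepancy with the transcript)
Step 5 is the first one off; corrected, x = 18.

step 5, x = 18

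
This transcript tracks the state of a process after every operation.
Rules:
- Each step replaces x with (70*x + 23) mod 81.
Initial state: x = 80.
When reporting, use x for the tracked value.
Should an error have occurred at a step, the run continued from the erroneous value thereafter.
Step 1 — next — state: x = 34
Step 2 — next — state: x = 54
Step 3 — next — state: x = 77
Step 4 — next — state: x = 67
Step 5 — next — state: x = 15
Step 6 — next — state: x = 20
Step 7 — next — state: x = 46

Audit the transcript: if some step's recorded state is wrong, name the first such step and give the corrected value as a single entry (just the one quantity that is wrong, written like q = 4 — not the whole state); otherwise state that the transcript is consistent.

no error

1. x = (70*80 + 23) mod 81 = 34 (checks out)
2. x = (70*34 + 23) mod 81 = 54 (exactly as logged)
3. x = (70*54 + 23) mod 81 = 77 (in agreement)
4. x = (70*77 + 23) mod 81 = 67 (confirmed correct)
5. x = (70*67 + 23) mod 81 = 15 (matches)
6. x = (70*15 + 23) mod 81 = 20 (consistent with the transcript)
7. x = (70*20 + 23) mod 81 = 46 (consistent with the transcript)
Each recorded entry agrees with the recomputation.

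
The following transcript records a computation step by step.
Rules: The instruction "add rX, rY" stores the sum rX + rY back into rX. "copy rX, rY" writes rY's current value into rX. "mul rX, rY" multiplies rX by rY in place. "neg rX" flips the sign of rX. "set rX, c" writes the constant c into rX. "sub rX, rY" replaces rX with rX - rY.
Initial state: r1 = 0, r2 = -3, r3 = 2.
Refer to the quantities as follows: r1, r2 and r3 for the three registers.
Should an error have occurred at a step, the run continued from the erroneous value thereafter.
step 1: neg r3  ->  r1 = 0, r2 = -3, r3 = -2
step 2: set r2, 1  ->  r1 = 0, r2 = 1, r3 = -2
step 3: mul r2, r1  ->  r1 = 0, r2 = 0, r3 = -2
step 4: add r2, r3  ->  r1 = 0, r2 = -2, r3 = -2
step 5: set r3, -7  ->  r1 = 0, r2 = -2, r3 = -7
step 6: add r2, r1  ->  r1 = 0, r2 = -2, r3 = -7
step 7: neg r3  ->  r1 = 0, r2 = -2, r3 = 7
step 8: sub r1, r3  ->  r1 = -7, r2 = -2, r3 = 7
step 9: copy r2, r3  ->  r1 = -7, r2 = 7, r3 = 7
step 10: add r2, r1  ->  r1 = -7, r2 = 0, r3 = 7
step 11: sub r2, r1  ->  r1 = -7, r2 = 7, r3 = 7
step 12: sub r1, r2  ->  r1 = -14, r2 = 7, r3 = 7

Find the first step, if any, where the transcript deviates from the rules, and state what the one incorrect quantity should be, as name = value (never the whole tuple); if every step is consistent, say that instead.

no error

step 1: r3 = -(2) = -2 -> no discrepancy
step 2: r2 = 1 -> confirmed correct
step 3: r2 = 1 * 0 = 0 -> agrees with the transcript
step 4: r2 = 0 + -2 = -2 -> in agreement
step 5: r3 = -7 -> consistent with the transcript
step 6: r2 = -2 + 0 = -2 -> matches
step 7: r3 = -(-7) = 7 -> in agreement
step 8: r1 = 0 - 7 = -7 -> agrees with the transcript
step 9: r2 = 7 -> checks out
step 10: r2 = 7 + -7 = 0 -> checks out
step 11: r2 = 0 - -7 = 7 -> agrees with the transcript
step 12: r1 = -7 - 7 = -14 -> checks out
No step deviates from the rules.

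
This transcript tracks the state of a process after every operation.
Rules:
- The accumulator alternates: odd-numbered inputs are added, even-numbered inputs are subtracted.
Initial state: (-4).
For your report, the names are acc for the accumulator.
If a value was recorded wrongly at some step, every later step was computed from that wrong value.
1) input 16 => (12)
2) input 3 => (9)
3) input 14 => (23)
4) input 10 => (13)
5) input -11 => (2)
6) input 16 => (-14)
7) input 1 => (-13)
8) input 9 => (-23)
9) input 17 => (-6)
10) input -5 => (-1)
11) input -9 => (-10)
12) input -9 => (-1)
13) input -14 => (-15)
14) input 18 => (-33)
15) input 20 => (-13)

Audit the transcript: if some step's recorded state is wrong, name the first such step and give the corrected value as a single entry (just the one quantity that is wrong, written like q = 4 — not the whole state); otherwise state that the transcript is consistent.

step 8, acc = -22

1. acc = -4 + 16 = 12 (matches)
2. acc = 12 - 3 = 9 (verified)
3. acc = 9 + 14 = 23 (exactly as logged)
4. acc = 23 - 10 = 13 (agrees with the transcript)
5. acc = 13 + -11 = 2 (exactly as logged)
6. acc = 2 - 16 = -14 (exactly as logged)
7. acc = -14 + 1 = -13 (checks out)
8. acc = -13 - 9 = -22 (the entry is off here)
First deviation found at step 8; the corrected entry is acc = -22.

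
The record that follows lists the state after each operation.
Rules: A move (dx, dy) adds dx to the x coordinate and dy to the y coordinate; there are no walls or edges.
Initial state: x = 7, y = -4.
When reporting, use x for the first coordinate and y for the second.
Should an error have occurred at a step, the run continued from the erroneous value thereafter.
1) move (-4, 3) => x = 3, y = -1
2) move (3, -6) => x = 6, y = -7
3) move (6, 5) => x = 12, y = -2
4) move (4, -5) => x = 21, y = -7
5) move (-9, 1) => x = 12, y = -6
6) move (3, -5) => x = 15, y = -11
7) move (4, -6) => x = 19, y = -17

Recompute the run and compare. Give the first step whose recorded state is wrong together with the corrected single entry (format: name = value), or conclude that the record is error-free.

1. x = 7 + (-4) = 3, y = -4 + (3) = -1 (no discrepancy)
2. x = 3 + (3) = 6, y = -1 + (-6) = -7 (checks out)
3. x = 6 + (6) = 12, y = -7 + (5) = -2 (in agreement)
4. x = 12 + (4) = 16, y = -2 + (-5) = -7 (a discrepancy with the record)
That makes step 4 the first incorrect line — x = 16 is what it should show.

step 4, x = 16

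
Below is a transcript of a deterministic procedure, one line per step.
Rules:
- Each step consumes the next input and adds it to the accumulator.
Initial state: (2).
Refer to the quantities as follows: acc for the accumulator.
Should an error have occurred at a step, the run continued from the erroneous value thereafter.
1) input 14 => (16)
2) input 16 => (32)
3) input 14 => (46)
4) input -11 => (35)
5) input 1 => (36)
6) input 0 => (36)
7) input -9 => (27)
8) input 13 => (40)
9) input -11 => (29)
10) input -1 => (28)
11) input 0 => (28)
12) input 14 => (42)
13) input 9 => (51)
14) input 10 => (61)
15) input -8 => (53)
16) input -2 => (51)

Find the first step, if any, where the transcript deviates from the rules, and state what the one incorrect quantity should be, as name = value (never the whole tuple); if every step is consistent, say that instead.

no error

Step 1: acc = 2 + 14 = 16 — checks out.
Step 2: acc = 16 + 16 = 32 — no discrepancy.
Step 3: acc = 32 + 14 = 46 — verified.
Step 4: acc = 46 + -11 = 35 — verified.
Step 5: acc = 35 + 1 = 36 — no discrepancy.
Step 6: acc = 36 + 0 = 36 — same as recorded.
Step 7: acc = 36 + -9 = 27 — agrees with the transcript.
Step 8: acc = 27 + 13 = 40 — agrees with the transcript.
Step 9: acc = 40 + -11 = 29 — consistent with the transcript.
Step 10: acc = 29 + -1 = 28 — checks out.
Step 11: acc = 28 + 0 = 28 — consistent with the transcript.
Step 12: acc = 28 + 14 = 42 — verified.
Step 13: acc = 42 + 9 = 51 — same as recorded.
Step 14: acc = 51 + 10 = 61 — exactly as logged.
Step 15: acc = 61 + -8 = 53 — checks out.
Step 16: acc = 53 + -2 = 51 — confirmed correct.
Nothing is out of place; the run is error-free.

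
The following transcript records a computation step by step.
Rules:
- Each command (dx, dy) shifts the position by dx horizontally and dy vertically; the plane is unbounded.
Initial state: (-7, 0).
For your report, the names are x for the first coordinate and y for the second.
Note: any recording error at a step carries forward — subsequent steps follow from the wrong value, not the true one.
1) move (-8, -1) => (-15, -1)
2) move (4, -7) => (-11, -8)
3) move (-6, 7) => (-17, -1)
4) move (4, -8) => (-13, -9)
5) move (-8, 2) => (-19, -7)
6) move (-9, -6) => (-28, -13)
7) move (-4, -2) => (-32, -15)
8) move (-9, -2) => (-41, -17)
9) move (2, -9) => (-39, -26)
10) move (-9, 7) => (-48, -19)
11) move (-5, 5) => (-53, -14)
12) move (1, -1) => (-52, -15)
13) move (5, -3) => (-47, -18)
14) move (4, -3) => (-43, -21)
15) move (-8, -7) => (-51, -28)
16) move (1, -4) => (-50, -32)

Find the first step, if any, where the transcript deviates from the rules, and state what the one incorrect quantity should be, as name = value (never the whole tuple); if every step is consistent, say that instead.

step 5, x = -21

step 1: x = -7 + (-8) = -15, y = 0 + (-1) = -1 -> same as recorded
step 2: x = -15 + (4) = -11, y = -1 + (-7) = -8 -> verified
step 3: x = -11 + (-6) = -17, y = -8 + (7) = -1 -> agrees with the transcript
step 4: x = -17 + (4) = -13, y = -1 + (-8) = -9 -> agrees with the transcript
step 5: x = -13 + (-8) = -21, y = -9 + (2) = -7 -> the entry is off here
So the first discrepancy is step 5, where the right value is x = -21.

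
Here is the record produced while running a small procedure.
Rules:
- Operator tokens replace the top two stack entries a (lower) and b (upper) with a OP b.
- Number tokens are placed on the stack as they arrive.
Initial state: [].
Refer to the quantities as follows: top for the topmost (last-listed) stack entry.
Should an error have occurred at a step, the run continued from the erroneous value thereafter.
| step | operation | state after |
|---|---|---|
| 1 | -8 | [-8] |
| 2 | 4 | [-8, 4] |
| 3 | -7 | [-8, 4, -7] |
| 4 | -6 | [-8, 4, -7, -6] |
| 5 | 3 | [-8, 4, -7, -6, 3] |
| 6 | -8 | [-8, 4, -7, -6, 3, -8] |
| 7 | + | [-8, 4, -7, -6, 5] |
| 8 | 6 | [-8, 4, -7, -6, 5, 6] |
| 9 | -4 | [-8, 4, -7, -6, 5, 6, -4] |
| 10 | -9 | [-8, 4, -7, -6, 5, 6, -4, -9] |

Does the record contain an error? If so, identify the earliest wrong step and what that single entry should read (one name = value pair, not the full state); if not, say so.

step 7, top = -5

Recomputing the run from the initial state:
step 1: [-8]
step 2: [-8, 4]
step 3: [-8, 4, -7]
step 4: [-8, 4, -7, -6]
step 5: [-8, 4, -7, -6, 3]
step 6: [-8, 4, -7, -6, 3, -8]
step 7: [-8, 4, -7, -6, -5]
step 8: [-8, 4, -7, -6, -5, 6]
step 9: [-8, 4, -7, -6, -5, 6, -4]
step 10: [-8, 4, -7, -6, -5, 6, -4, -9]
The first disagreement with the record is at step 7, where the value should be top = -5.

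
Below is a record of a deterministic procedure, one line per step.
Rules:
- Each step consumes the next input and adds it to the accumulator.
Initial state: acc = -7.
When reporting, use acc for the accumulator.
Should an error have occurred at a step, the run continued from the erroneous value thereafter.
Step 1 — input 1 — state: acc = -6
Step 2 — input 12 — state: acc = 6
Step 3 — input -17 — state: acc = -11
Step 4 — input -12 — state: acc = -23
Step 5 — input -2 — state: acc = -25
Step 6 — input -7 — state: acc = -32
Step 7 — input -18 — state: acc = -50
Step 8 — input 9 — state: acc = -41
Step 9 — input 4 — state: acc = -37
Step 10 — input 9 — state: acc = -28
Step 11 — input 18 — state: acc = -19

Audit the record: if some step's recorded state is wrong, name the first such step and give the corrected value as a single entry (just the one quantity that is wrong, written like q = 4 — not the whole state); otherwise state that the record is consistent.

Step 1: acc = -7 + 1 = -6 — agrees with the record.
Step 2: acc = -6 + 12 = 6 — confirmed correct.
Step 3: acc = 6 + -17 = -11 — exactly as logged.
Step 4: acc = -11 + -12 = -23 — no discrepancy.
Step 5: acc = -23 + -2 = -25 — verified.
Step 6: acc = -25 + -7 = -32 — matches.
Step 7: acc = -32 + -18 = -50 — exactly as logged.
Step 8: acc = -50 + 9 = -41 — confirmed correct.
Step 9: acc = -41 + 4 = -37 — consistent with the record.
Step 10: acc = -37 + 9 = -28 — matches.
Step 11: acc = -28 + 18 = -10 — this is not what the record shows.
First incorrect step: 11; the correct value is acc = -10.

step 11, acc = -10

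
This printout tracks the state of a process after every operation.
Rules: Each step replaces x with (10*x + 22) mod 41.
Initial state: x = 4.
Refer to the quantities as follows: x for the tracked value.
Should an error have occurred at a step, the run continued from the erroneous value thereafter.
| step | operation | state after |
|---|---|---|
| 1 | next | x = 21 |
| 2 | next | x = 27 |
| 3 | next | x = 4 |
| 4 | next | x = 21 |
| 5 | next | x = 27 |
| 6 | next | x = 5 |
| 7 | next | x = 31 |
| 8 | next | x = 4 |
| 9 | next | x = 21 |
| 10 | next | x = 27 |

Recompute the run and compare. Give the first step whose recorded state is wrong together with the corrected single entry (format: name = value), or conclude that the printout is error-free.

step 3, x = 5

1. x = (10*4 + 22) mod 41 = 21 (agrees with the printout)
2. x = (10*21 + 22) mod 41 = 27 (same as recorded)
3. x = (10*27 + 22) mod 41 = 5 (this is not what the printout shows)
So the first discrepancy is step 3, where the right value is x = 5.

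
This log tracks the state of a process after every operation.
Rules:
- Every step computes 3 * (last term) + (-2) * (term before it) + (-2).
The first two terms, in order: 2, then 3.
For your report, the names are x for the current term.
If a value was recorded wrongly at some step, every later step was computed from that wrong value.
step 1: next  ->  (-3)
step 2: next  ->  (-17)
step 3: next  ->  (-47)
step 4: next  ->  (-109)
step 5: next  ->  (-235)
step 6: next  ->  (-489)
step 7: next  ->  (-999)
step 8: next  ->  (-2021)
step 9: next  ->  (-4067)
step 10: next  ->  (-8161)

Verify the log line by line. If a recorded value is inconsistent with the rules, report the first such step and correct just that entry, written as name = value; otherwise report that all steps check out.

step 1, x = 3

1. x = 3*(3) + (-2)*(2) + (-2) = 3 (the log disagrees here)
First incorrect step: 1; the correct value is x = 3.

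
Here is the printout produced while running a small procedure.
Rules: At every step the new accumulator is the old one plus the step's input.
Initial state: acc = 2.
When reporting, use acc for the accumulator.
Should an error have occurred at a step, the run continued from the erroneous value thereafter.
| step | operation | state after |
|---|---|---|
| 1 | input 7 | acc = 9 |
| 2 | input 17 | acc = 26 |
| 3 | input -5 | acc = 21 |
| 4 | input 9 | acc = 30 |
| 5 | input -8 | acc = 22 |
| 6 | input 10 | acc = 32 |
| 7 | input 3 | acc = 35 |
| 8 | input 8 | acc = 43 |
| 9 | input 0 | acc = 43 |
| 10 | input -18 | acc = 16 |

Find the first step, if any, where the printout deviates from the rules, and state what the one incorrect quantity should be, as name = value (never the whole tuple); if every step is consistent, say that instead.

step 10, acc = 25

Recomputing the run from the initial state:
step 1: acc = 9
step 2: acc = 26
step 3: acc = 21
step 4: acc = 30
step 5: acc = 22
step 6: acc = 32
step 7: acc = 35
step 8: acc = 43
step 9: acc = 43
step 10: acc = 25
The first disagreement with the printout is at step 10, where the value should be acc = 25.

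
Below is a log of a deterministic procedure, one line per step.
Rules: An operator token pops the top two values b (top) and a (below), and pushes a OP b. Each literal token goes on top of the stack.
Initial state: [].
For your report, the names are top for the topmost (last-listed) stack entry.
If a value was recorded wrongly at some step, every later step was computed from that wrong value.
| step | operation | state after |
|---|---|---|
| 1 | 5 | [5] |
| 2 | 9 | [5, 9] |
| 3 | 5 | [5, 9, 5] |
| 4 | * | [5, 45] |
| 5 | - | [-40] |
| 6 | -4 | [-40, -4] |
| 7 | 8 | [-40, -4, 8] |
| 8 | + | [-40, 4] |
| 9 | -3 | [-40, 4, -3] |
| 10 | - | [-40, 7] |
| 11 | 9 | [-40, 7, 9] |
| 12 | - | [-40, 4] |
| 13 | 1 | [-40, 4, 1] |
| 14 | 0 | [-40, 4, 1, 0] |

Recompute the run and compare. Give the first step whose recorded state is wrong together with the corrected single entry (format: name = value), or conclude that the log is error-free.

Recomputing the run from the initial state:
step 1: [5]
step 2: [5, 9]
step 3: [5, 9, 5]
step 4: [5, 45]
step 5: [-40]
step 6: [-40, -4]
step 7: [-40, -4, 8]
step 8: [-40, 4]
step 9: [-40, 4, -3]
step 10: [-40, 7]
step 11: [-40, 7, 9]
step 12: [-40, -2]
step 13: [-40, -2, 1]
step 14: [-40, -2, 1, 0]
The first disagreement with the log is at step 12, where the value should be top = -2.

step 12, top = -2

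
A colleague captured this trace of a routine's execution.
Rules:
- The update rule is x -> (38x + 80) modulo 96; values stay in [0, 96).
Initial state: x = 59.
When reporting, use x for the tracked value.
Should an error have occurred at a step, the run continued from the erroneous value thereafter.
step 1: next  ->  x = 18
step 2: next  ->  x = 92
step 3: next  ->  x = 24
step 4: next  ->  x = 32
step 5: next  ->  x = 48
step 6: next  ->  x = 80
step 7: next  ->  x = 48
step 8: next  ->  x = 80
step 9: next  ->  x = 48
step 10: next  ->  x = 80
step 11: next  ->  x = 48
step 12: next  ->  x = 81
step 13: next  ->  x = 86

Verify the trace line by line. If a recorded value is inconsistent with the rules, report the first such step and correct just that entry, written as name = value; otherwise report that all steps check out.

step 12, x = 80

1. x = (38*59 + 80) mod 96 = 18 (in agreement)
2. x = (38*18 + 80) mod 96 = 92 (exactly as logged)
3. x = (38*92 + 80) mod 96 = 24 (no discrepancy)
4. x = (38*24 + 80) mod 96 = 32 (exactly as logged)
5. x = (38*32 + 80) mod 96 = 48 (in agreement)
6. x = (38*48 + 80) mod 96 = 80 (exactly as logged)
7. x = (38*80 + 80) mod 96 = 48 (confirmed correct)
8. x = (38*48 + 80) mod 96 = 80 (consistent with the trace)
9. x = (38*80 + 80) mod 96 = 48 (same as recorded)
10. x = (38*48 + 80) mod 96 = 80 (matches)
11. x = (38*80 + 80) mod 96 = 48 (in agreement)
12. x = (38*48 + 80) mod 96 = 80 (a discrepancy with the trace)
First deviation found at step 12; the corrected entry is x = 80.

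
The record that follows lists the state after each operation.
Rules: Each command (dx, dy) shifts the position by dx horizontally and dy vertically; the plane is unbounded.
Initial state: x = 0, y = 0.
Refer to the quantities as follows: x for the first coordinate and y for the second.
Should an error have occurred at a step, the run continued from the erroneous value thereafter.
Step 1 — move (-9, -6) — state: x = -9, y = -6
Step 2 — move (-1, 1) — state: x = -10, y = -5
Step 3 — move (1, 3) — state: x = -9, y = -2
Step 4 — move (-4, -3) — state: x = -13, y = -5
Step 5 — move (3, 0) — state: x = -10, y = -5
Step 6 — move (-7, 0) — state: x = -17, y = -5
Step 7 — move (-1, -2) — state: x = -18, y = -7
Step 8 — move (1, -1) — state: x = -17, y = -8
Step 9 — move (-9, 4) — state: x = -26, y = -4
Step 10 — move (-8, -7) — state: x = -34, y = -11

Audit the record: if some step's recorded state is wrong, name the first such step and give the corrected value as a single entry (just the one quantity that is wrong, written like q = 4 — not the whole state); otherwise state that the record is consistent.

Step 1: x = 0 + (-9) = -9, y = 0 + (-6) = -6 — agrees with the record.
Step 2: x = -9 + (-1) = -10, y = -6 + (1) = -5 — verified.
Step 3: x = -10 + (1) = -9, y = -5 + (3) = -2 — no discrepancy.
Step 4: x = -9 + (-4) = -13, y = -2 + (-3) = -5 — no discrepancy.
Step 5: x = -13 + (3) = -10, y = -5 + (0) = -5 — same as recorded.
Step 6: x = -10 + (-7) = -17, y = -5 + (0) = -5 — exactly as logged.
Step 7: x = -17 + (-1) = -18, y = -5 + (-2) = -7 — in agreement.
Step 8: x = -18 + (1) = -17, y = -7 + (-1) = -8 — exactly as logged.
Step 9: x = -17 + (-9) = -26, y = -8 + (4) = -4 — in agreement.
Step 10: x = -26 + (-8) = -34, y = -4 + (-7) = -11 — same as recorded.
The whole run recomputes cleanly — no discrepancies.

no error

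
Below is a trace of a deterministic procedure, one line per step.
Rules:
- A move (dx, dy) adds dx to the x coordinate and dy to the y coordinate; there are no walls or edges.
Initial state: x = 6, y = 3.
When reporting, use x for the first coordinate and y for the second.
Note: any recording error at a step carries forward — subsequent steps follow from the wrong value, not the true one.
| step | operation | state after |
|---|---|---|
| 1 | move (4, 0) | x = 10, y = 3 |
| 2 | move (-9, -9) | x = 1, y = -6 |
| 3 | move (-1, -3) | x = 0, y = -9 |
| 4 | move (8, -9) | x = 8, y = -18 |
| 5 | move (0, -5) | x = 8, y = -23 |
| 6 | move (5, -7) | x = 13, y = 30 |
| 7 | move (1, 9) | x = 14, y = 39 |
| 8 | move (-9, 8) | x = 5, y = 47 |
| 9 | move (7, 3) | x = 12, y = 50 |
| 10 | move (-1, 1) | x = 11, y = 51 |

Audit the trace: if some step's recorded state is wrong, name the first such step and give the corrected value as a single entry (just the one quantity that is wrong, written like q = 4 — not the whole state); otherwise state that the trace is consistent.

step 6, y = -30

1. x = 6 + (4) = 10, y = 3 + (0) = 3 (matches)
2. x = 10 + (-9) = 1, y = 3 + (-9) = -6 (agrees with the trace)
3. x = 1 + (-1) = 0, y = -6 + (-3) = -9 (matches)
4. x = 0 + (8) = 8, y = -9 + (-9) = -18 (no discrepancy)
5. x = 8 + (0) = 8, y = -18 + (-5) = -23 (same as recorded)
6. x = 8 + (5) = 13, y = -23 + (-7) = -30 (the trace disagrees here)
That makes step 6 the first incorrect line — y = -30 is what it should show.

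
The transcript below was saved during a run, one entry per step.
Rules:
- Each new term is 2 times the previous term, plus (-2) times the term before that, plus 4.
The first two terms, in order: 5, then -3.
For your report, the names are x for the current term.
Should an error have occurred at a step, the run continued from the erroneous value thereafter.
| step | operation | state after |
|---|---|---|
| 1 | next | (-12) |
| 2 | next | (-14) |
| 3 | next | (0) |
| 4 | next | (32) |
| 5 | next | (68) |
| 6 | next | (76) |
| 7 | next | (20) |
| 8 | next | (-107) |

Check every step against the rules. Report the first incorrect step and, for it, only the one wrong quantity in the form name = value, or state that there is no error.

step 8, x = -108

Recomputing the run from the initial state:
step 1: x = -12
step 2: x = -14
step 3: x = 0
step 4: x = 32
step 5: x = 68
step 6: x = 76
step 7: x = 20
step 8: x = -108
The first disagreement with the transcript is at step 8, where the value should be x = -108.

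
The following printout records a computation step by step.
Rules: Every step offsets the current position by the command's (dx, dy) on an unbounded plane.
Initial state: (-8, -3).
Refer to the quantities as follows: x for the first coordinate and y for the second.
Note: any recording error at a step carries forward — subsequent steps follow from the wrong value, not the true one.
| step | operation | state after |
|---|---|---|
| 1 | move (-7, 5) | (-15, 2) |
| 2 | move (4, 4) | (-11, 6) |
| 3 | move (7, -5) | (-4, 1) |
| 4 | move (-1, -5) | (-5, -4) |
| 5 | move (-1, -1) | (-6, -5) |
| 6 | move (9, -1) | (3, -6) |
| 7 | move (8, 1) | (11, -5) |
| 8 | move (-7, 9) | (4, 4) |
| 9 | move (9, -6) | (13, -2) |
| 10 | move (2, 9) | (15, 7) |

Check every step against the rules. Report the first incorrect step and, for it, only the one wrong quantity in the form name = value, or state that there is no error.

step 1: x = -8 + (-7) = -15, y = -3 + (5) = 2 -> checks out
step 2: x = -15 + (4) = -11, y = 2 + (4) = 6 -> same as recorded
step 3: x = -11 + (7) = -4, y = 6 + (-5) = 1 -> no discrepancy
step 4: x = -4 + (-1) = -5, y = 1 + (-5) = -4 -> consistent with the printout
step 5: x = -5 + (-1) = -6, y = -4 + (-1) = -5 -> in agreement
step 6: x = -6 + (9) = 3, y = -5 + (-1) = -6 -> no discrepancy
step 7: x = 3 + (8) = 11, y = -6 + (1) = -5 -> same as recorded
step 8: x = 11 + (-7) = 4, y = -5 + (9) = 4 -> checks out
step 9: x = 4 + (9) = 13, y = 4 + (-6) = -2 -> no discrepancy
step 10: x = 13 + (2) = 15, y = -2 + (9) = 7 -> same as recorded
All entries verified; no error found.

no error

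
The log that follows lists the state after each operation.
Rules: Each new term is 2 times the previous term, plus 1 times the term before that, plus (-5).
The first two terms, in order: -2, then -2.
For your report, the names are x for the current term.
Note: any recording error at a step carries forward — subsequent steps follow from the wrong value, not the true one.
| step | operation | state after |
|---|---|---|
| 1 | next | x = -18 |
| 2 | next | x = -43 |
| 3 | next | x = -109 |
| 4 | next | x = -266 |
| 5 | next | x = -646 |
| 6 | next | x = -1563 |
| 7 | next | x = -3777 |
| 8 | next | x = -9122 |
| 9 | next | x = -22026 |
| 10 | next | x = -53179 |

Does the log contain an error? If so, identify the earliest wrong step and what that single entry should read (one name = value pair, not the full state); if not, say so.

step 1, x = -11

Recomputing the run from the initial state:
step 1: x = -11
step 2: x = -29
step 3: x = -74
step 4: x = -182
step 5: x = -443
step 6: x = -1073
step 7: x = -2594
step 8: x = -6266
step 9: x = -15131
step 10: x = -36533
The first disagreement with the log is at step 1, where the value should be x = -11.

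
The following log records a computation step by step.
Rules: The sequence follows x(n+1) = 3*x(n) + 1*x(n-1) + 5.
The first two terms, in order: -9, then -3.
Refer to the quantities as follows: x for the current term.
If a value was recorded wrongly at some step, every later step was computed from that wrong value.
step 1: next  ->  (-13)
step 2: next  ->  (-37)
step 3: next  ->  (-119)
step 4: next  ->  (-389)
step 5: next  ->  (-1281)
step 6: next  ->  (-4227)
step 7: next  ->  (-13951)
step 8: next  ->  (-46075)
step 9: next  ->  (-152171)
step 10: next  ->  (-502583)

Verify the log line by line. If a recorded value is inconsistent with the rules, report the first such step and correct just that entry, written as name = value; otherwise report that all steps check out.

Recomputing the run from the initial state:
step 1: x = -13
step 2: x = -37
step 3: x = -119
step 4: x = -389
step 5: x = -1281
step 6: x = -4227
step 7: x = -13957
step 8: x = -46093
step 9: x = -152231
step 10: x = -502781
The first disagreement with the log is at step 7, where the value should be x = -13957.

step 7, x = -13957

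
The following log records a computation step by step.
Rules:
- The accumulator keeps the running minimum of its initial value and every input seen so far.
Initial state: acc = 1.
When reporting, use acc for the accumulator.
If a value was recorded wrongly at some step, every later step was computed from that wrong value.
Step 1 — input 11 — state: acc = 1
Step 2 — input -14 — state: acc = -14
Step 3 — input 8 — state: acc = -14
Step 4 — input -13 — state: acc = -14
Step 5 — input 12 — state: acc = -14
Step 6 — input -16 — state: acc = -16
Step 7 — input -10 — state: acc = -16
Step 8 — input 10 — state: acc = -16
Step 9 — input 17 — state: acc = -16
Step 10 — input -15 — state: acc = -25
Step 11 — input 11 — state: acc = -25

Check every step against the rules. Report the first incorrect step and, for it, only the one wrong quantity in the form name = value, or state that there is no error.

step 10, acc = -16

step 1: acc = min(1, 11) = 1 -> same as recorded
step 2: acc = min(1, -14) = -14 -> matches
step 3: acc = min(-14, 8) = -14 -> exactly as logged
step 4: acc = min(-14, -13) = -14 -> agrees with the log
step 5: acc = min(-14, 12) = -14 -> matches
step 6: acc = min(-14, -16) = -16 -> verified
step 7: acc = min(-16, -10) = -16 -> no discrepancy
step 8: acc = min(-16, 10) = -16 -> confirmed correct
step 9: acc = min(-16, 17) = -16 -> exactly as logged
step 10: acc = min(-16, -15) = -16 -> the entry is off here
The earliest wrong entry is at step 10: it should read acc = -16.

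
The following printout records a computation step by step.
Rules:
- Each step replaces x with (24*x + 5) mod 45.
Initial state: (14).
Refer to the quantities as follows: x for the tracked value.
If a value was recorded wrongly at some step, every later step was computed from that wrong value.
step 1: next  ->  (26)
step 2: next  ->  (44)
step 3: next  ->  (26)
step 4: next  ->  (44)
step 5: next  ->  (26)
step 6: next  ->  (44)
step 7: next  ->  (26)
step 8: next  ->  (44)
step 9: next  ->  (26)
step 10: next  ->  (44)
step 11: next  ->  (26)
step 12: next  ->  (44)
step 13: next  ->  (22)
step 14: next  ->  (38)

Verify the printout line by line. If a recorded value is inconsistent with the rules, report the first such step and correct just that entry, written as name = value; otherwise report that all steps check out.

step 1: x = (24*14 + 5) mod 45 = 26 -> confirmed correct
step 2: x = (24*26 + 5) mod 45 = 44 -> matches
step 3: x = (24*44 + 5) mod 45 = 26 -> consistent with the printout
step 4: x = (24*26 + 5) mod 45 = 44 -> same as recorded
step 5: x = (24*44 + 5) mod 45 = 26 -> checks out
step 6: x = (24*26 + 5) mod 45 = 44 -> exactly as logged
step 7: x = (24*44 + 5) mod 45 = 26 -> matches
step 8: x = (24*26 + 5) mod 45 = 44 -> same as recorded
step 9: x = (24*44 + 5) mod 45 = 26 -> agrees with the printout
step 10: x = (24*26 + 5) mod 45 = 44 -> in agreement
step 11: x = (24*44 + 5) mod 45 = 26 -> in agreement
step 12: x = (24*26 + 5) mod 45 = 44 -> checks out
step 13: x = (24*44 + 5) mod 45 = 26 -> the printout disagrees here
Conclusion: step 13 carries the first error; the entry should be x = 26.

step 13, x = 26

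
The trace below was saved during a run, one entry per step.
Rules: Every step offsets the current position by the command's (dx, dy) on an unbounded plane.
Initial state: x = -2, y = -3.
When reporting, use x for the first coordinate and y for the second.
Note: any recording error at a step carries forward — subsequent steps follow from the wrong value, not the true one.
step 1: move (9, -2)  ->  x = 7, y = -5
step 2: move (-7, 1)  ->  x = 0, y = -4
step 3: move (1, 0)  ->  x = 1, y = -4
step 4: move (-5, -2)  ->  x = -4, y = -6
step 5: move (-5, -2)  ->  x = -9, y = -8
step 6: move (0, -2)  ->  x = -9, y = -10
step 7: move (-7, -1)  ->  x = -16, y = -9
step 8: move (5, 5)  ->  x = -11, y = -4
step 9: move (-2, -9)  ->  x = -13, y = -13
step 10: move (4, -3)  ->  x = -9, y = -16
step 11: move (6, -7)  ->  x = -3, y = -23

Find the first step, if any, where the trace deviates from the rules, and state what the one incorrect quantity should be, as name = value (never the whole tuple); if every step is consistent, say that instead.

step 7, y = -11

step 1: x = -2 + (9) = 7, y = -3 + (-2) = -5 -> no discrepancy
step 2: x = 7 + (-7) = 0, y = -5 + (1) = -4 -> checks out
step 3: x = 0 + (1) = 1, y = -4 + (0) = -4 -> agrees with the trace
step 4: x = 1 + (-5) = -4, y = -4 + (-2) = -6 -> matches
step 5: x = -4 + (-5) = -9, y = -6 + (-2) = -8 -> same as recorded
step 6: x = -9 + (0) = -9, y = -8 + (-2) = -10 -> consistent with the trace
step 7: x = -9 + (-7) = -16, y = -10 + (-1) = -11 -> this is not what the trace shows
First incorrect step: 7; the correct value is y = -11.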